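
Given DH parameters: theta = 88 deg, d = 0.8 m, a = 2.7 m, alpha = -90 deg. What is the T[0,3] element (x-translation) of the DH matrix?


T[0,3] = a * cos(theta)
= 2.7 * cos(88 deg)
= 2.7 * 0.0349
= 0.0942


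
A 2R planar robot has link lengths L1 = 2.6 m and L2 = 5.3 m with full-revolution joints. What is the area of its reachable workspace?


r_max = L1 + L2 = 7.9 m
r_min = |L1 - L2| = 2.7 m
Area = pi*(r_max^2 - r_min^2)
= pi*(62.41 - 7.29)
= pi * 55.12
= 173.1646 m^2


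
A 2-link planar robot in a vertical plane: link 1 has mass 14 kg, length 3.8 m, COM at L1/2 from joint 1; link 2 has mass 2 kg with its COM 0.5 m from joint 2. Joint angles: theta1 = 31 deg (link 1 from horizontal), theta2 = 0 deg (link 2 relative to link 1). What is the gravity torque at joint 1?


Horizontal distance from joint 1 to link-1 COM:
  x_c1 = (L1/2)*cos(t1) = 1.9 * 0.8572 = 1.6286 m
Horizontal distance from joint 1 to link-2 COM:
  x_c2 = L1*cos(t1) + Lc2*cos(t1+t2)
       = 3.8*0.8572 + 0.5*0.8572 = 3.6858 m
tau1 = m1*g*x_c1 + m2*g*x_c2
     = 14*9.81*1.6286 + 2*9.81*3.6858
     = 223.6744 + 72.3158
     = 295.9902 Nm


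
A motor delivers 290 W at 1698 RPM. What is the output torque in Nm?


omega = 1698 * 2*pi/60 = 177.8141 rad/s
tau = P / omega = 290 / 177.8141
= 1.6309 Nm


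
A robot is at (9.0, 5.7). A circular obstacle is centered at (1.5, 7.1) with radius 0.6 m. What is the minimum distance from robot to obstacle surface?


center_dist = sqrt((9.0-1.5)^2 + (5.7-7.1)^2)
= sqrt(56.25 + 1.96)
= 7.6295
min_dist = center_dist - radius = 7.6295 - 0.6 = 7.0295 m


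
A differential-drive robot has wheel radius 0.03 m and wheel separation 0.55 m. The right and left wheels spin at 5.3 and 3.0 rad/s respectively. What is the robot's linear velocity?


vR = r*wR = 0.03*5.3 = 0.159 m/s
vL = r*wL = 0.03*3.0 = 0.09 m/s
v = (vR+vL)/2 = 0.1245 m/s
omega = (vR-vL)/L = 0.1255 rad/s
linear velocity = 0.1245 m/s


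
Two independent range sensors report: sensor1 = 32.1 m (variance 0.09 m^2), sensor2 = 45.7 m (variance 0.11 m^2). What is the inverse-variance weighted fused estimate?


w1 = (1/var1) / (1/var1 + 1/var2)
   = 11.1111 / (11.1111 + 9.0909) = 0.55
w2 = 1 - w1 = 0.45
fused = w1*s1 + w2*s2 = 17.655 + 20.565
= 38.22 m


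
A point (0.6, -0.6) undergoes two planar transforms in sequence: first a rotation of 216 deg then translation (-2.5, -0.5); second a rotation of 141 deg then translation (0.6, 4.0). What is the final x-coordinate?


After transform 1:
x1 = cos(216)*0.6 - sin(216)*-0.6 + -2.5 = -3.3381
y1 = sin(216)*0.6 + cos(216)*-0.6 + -0.5 = -0.3673
After transform 2:
x2 = cos(141)*-3.3381 - sin(141)*-0.3673 + 0.6
= 3.4253


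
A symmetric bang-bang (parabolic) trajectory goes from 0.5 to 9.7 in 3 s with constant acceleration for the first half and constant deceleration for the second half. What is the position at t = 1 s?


Symmetric rest-to-rest: each phase covers (pf-p0)/2 in time T/2. 0.5*a*(T/2)^2 = (pf-p0)/2 => a = 4*(pf-p0)/T^2
a = 4*(9.7-0.5)/3^2 = 4.0889
t = 1 is in the acceleration phase (t <= T/2).
p = p0 + 0.5*a*t^2 = 0.5 + 0.5*4.0889*1^2
= 2.5444


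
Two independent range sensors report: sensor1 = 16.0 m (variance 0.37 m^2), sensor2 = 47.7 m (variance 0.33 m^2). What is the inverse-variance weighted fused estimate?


w1 = (1/var1) / (1/var1 + 1/var2)
   = 2.7027 / (2.7027 + 3.0303) = 0.4714
w2 = 1 - w1 = 0.5286
fused = w1*s1 + w2*s2 = 7.5429 + 25.2129
= 32.7557 m


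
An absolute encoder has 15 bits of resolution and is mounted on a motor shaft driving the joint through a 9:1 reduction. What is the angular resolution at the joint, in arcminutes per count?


counts = 2^15 = 32768
effective counts at joint = 32768 * 9 = 294912
resolution = 360*60 / 294912
= 0.0732 arcmin/count


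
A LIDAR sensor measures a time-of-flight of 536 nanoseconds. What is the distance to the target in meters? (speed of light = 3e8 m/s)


tof = 536 ns = 5.36e-07 s
dist = c * tof / 2
= 3e8 * 5.36e-07 / 2
= 80.4 m


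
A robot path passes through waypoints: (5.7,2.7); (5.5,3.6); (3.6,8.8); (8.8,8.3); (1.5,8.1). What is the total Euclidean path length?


Segment lengths:
  seg1 = sqrt((-0.2)^2 + (0.9)^2) = 0.922
  seg2 = sqrt((-1.9)^2 + (5.2)^2) = 5.5362
  seg3 = sqrt((5.2)^2 + (-0.5)^2) = 5.224
  seg4 = sqrt((-7.3)^2 + (-0.2)^2) = 7.3027
Total = 18.9849


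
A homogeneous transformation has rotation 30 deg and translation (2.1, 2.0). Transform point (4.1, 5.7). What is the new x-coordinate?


x' = cos(theta)*px - sin(theta)*py + tx
= 0.866*4.1 - 0.5*5.7 + 2.1
= 2.8007


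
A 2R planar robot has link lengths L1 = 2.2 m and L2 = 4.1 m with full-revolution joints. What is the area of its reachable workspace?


r_max = L1 + L2 = 6.3 m
r_min = |L1 - L2| = 1.9 m
Area = pi*(r_max^2 - r_min^2)
= pi*(39.69 - 3.61)
= pi * 36.08
= 113.3487 m^2


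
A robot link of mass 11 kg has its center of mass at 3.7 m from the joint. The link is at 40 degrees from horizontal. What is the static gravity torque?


tau = m*g*L*cos(angle)
= 11 * 9.81 * 3.7 * cos(40 deg)
= 11 * 9.81 * 3.7 * 0.766
= 305.8563 Nm


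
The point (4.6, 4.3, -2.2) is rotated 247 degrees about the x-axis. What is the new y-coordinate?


Rotation about x-axis: y' = y*cos(theta) - z*sin(theta)
= 4.3 * -0.3907 - -2.2 * -0.9205
= -3.7053


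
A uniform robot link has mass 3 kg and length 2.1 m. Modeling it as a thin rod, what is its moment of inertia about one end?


I = (1/3) * m * L^2
= (1/3) * 3 * 2.1^2
= 0.333333 * 3 * 4.41
= 4.41 kg*m^2


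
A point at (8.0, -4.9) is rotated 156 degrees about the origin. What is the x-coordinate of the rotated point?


x' = x*cos(theta) - y*sin(theta)
cos(156 deg) = -0.9135, sin(156 deg) = 0.4067
x' = 8.0 * -0.9135 - -4.9 * 0.4067
= -7.3084 - -1.993
= -5.3154


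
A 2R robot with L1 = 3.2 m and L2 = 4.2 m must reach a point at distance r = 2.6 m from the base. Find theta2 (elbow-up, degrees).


cos(theta2) = (r^2 - L1^2 - L2^2) / (2*L1*L2)
cos(theta2) = (6.76 - 10.24 - 17.64) / 26.88
cos(theta2) = -0.785714
theta2 = 141.7868 degrees


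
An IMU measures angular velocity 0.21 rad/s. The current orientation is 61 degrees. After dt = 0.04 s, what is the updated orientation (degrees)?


delta_theta = w * dt = 0.21 * 0.04 = 0.0084 rad
= 0.4813 deg
theta_new = 61 + 0.4813 = 61.4813 deg


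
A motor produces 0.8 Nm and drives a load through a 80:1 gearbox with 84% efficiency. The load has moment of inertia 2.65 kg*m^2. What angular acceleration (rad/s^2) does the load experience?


tau_out = tau_motor * N * eta
= 0.8 * 80 * 0.84 = 53.76 Nm
alpha = tau_out / I = 53.76 / 2.65
= 20.2868 rad/s^2


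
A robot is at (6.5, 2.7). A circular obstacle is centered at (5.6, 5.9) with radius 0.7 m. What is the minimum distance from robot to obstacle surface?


center_dist = sqrt((6.5-5.6)^2 + (2.7-5.9)^2)
= sqrt(0.81 + 10.24)
= 3.3242
min_dist = center_dist - radius = 3.3242 - 0.7 = 2.6242 m


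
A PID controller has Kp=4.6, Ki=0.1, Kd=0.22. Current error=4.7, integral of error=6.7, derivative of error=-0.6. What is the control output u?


u = Kp*e + Ki*int(e) + Kd*de/dt
= 4.6*4.7 + 0.1*6.7 + 0.22*(-0.6)
= 21.62 + 0.67 + -0.132
= 22.158


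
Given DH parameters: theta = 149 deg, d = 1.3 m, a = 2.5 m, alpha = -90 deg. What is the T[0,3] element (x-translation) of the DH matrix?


T[0,3] = a * cos(theta)
= 2.5 * cos(149 deg)
= 2.5 * -0.8572
= -2.1429


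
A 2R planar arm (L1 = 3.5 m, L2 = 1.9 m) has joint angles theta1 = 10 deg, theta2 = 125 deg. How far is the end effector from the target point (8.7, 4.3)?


End effector via forward kinematics:
x = L1*cos(t1) + L2*cos(t1+t2) = 2.1033
y = L1*sin(t1) + L2*sin(t1+t2) = 1.9513
Distance to target:
d = sqrt((8.7 - 2.1033)^2 + (4.3 - 1.9513)^2)
= sqrt(43.5161 + 5.5165)
= 7.0023 m


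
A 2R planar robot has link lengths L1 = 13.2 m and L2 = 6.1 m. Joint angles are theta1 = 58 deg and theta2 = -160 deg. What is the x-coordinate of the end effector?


Convert angles to radians: theta1 = 1.0123, theta2 = -2.7925
x = L1*cos(theta1) + L2*cos(theta1+theta2)
x = 6.9949 + -1.2683
x = 5.7267


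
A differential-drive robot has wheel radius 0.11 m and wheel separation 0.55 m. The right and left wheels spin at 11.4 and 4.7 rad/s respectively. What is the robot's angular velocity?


vR = r*wR = 0.11*11.4 = 1.254 m/s
vL = r*wL = 0.11*4.7 = 0.517 m/s
v = (vR+vL)/2 = 0.8855 m/s
omega = (vR-vL)/L = 1.34 rad/s
angular velocity = 1.34 rad/s


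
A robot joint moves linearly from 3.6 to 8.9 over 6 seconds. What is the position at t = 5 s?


s = t/T = 5/6 = 0.8333
p(t) = p0 + (pf-p0)*s
= 3.6 + (8.9 - 3.6) * 0.8333
= 8.0167


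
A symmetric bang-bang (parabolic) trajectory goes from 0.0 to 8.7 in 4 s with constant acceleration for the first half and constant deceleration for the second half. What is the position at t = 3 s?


Symmetric rest-to-rest: each phase covers (pf-p0)/2 in time T/2. 0.5*a*(T/2)^2 = (pf-p0)/2 => a = 4*(pf-p0)/T^2
a = 4*(8.7-0.0)/4^2 = 2.175
t = 3 is in the deceleration phase (t > T/2).
p = pf - 0.5*a*(T-t)^2 = 8.7 - 0.5*2.175*1^2
= 7.6125


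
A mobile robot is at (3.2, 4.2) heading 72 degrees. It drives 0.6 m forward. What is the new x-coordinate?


x_new = x0 + d*cos(theta)
= 3.2 + 0.6*cos(72)
= 3.2 + 0.1854
= 3.3854


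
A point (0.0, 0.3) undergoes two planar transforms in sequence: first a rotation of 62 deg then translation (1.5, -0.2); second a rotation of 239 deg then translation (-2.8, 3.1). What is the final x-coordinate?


After transform 1:
x1 = cos(62)*0.0 - sin(62)*0.3 + 1.5 = 1.2351
y1 = sin(62)*0.0 + cos(62)*0.3 + -0.2 = -0.0592
After transform 2:
x2 = cos(239)*1.2351 - sin(239)*-0.0592 + -2.8
= -3.4868


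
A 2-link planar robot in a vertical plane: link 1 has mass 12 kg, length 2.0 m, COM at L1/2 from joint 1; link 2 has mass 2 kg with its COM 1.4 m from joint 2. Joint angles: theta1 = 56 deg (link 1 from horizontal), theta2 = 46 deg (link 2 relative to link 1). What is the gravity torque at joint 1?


Horizontal distance from joint 1 to link-1 COM:
  x_c1 = (L1/2)*cos(t1) = 1.0 * 0.5592 = 0.5592 m
Horizontal distance from joint 1 to link-2 COM:
  x_c2 = L1*cos(t1) + Lc2*cos(t1+t2)
       = 2.0*0.5592 + 1.4*-0.2079 = 0.8273 m
tau1 = m1*g*x_c1 + m2*g*x_c2
     = 12*9.81*0.5592 + 2*9.81*0.8273
     = 65.8282 + 16.2318
     = 82.06 Nm


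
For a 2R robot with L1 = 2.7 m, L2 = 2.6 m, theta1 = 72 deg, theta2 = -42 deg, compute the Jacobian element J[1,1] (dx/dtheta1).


J[1,1] = -L1*sin(t1) - L2*sin(t1+t2)
= -2.7*sin(72) - 2.6*sin(30)
= -3.8679


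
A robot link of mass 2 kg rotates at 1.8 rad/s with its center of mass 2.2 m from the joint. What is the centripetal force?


F = m * omega^2 * r
= 2 * 1.8^2 * 2.2
= 2 * 3.24 * 2.2
= 14.256 N


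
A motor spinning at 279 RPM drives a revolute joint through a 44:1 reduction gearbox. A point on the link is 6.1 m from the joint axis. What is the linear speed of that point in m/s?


omega_motor = 279 * 2*pi/60 = 29.2168 rad/s
omega_joint = omega_motor / 44 = 0.664 rad/s
v = omega_joint * r = 0.664 * 6.1
= 4.0505 m/s


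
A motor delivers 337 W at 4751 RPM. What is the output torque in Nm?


omega = 4751 * 2*pi/60 = 497.5236 rad/s
tau = P / omega = 337 / 497.5236
= 0.6774 Nm


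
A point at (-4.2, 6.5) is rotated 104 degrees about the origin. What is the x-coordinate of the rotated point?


x' = x*cos(theta) - y*sin(theta)
cos(104 deg) = -0.2419, sin(104 deg) = 0.9703
x' = -4.2 * -0.2419 - 6.5 * 0.9703
= 1.0161 - 6.3069
= -5.2909


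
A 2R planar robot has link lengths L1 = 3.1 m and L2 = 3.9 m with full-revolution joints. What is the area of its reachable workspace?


r_max = L1 + L2 = 7.0 m
r_min = |L1 - L2| = 0.8 m
Area = pi*(r_max^2 - r_min^2)
= pi*(49.0 - 0.64)
= pi * 48.36
= 151.9274 m^2


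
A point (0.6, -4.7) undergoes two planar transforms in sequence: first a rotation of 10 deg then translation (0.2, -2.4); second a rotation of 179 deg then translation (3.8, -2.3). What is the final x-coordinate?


After transform 1:
x1 = cos(10)*0.6 - sin(10)*-4.7 + 0.2 = 1.607
y1 = sin(10)*0.6 + cos(10)*-4.7 + -2.4 = -6.9244
After transform 2:
x2 = cos(179)*1.607 - sin(179)*-6.9244 + 3.8
= 2.3141


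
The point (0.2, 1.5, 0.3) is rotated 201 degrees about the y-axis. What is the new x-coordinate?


Rotation about y-axis: x' = x*cos(theta) + z*sin(theta)
= 0.2 * -0.9336 + 0.3 * -0.3584
= -0.2942


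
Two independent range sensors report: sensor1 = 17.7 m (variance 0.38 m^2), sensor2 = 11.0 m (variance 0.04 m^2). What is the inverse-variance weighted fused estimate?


w1 = (1/var1) / (1/var1 + 1/var2)
   = 2.6316 / (2.6316 + 25.0) = 0.0952
w2 = 1 - w1 = 0.9048
fused = w1*s1 + w2*s2 = 1.6857 + 9.9524
= 11.6381 m


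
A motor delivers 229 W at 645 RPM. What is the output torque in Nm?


omega = 645 * 2*pi/60 = 67.5442 rad/s
tau = P / omega = 229 / 67.5442
= 3.3904 Nm


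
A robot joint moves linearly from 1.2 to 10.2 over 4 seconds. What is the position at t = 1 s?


s = t/T = 1/4 = 0.25
p(t) = p0 + (pf-p0)*s
= 1.2 + (10.2 - 1.2) * 0.25
= 3.45


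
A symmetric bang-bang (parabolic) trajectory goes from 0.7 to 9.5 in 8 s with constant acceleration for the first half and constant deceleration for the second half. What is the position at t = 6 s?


Symmetric rest-to-rest: each phase covers (pf-p0)/2 in time T/2. 0.5*a*(T/2)^2 = (pf-p0)/2 => a = 4*(pf-p0)/T^2
a = 4*(9.5-0.7)/8^2 = 0.55
t = 6 is in the deceleration phase (t > T/2).
p = pf - 0.5*a*(T-t)^2 = 9.5 - 0.5*0.55*2^2
= 8.4


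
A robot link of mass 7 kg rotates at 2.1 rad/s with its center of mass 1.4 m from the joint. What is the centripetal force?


F = m * omega^2 * r
= 7 * 2.1^2 * 1.4
= 7 * 4.41 * 1.4
= 43.218 N


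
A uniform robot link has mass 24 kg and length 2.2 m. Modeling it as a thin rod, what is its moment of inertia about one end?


I = (1/3) * m * L^2
= (1/3) * 24 * 2.2^2
= 0.333333 * 24 * 4.84
= 38.72 kg*m^2


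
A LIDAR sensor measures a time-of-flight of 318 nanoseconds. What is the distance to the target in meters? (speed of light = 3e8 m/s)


tof = 318 ns = 3.18e-07 s
dist = c * tof / 2
= 3e8 * 3.18e-07 / 2
= 47.7 m


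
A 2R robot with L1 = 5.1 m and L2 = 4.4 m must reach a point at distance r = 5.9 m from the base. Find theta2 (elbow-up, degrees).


cos(theta2) = (r^2 - L1^2 - L2^2) / (2*L1*L2)
cos(theta2) = (34.81 - 26.01 - 19.36) / 44.88
cos(theta2) = -0.235294
theta2 = 103.609 degrees


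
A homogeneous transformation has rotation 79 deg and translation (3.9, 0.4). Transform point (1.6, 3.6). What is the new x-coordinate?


x' = cos(theta)*px - sin(theta)*py + tx
= 0.1908*1.6 - 0.9816*3.6 + 3.9
= 0.6714


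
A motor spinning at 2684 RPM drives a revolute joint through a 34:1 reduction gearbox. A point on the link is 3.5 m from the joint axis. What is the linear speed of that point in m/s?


omega_motor = 2684 * 2*pi/60 = 281.0678 rad/s
omega_joint = omega_motor / 34 = 8.2667 rad/s
v = omega_joint * r = 8.2667 * 3.5
= 28.9335 m/s


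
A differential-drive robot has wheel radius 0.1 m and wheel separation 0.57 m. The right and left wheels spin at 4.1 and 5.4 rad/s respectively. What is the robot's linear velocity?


vR = r*wR = 0.1*4.1 = 0.41 m/s
vL = r*wL = 0.1*5.4 = 0.54 m/s
v = (vR+vL)/2 = 0.475 m/s
omega = (vR-vL)/L = -0.2281 rad/s
linear velocity = 0.475 m/s


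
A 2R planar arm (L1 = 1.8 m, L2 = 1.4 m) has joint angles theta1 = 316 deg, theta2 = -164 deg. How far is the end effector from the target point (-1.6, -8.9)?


End effector via forward kinematics:
x = L1*cos(t1) + L2*cos(t1+t2) = 0.0587
y = L1*sin(t1) + L2*sin(t1+t2) = -0.5931
Distance to target:
d = sqrt((-1.6 - 0.0587)^2 + (-8.9 - -0.5931)^2)
= sqrt(2.7512 + 69.0042)
= 8.4709 m


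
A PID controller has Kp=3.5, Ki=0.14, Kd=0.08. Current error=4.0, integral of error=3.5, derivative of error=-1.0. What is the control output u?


u = Kp*e + Ki*int(e) + Kd*de/dt
= 3.5*4.0 + 0.14*3.5 + 0.08*(-1.0)
= 14.0 + 0.49 + -0.08
= 14.41


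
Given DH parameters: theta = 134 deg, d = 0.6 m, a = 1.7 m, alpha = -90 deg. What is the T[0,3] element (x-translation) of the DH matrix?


T[0,3] = a * cos(theta)
= 1.7 * cos(134 deg)
= 1.7 * -0.6947
= -1.1809


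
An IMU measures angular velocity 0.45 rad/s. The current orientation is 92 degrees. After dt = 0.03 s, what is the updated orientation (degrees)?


delta_theta = w * dt = 0.45 * 0.03 = 0.0135 rad
= 0.7735 deg
theta_new = 92 + 0.7735 = 92.7735 deg


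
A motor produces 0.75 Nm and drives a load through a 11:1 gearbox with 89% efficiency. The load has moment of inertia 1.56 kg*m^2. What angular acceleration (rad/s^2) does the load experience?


tau_out = tau_motor * N * eta
= 0.75 * 11 * 0.89 = 7.3425 Nm
alpha = tau_out / I = 7.3425 / 1.56
= 4.7067 rad/s^2


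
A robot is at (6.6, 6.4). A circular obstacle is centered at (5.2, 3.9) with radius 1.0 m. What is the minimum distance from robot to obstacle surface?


center_dist = sqrt((6.6-5.2)^2 + (6.4-3.9)^2)
= sqrt(1.96 + 6.25)
= 2.8653
min_dist = center_dist - radius = 2.8653 - 1.0 = 1.8653 m


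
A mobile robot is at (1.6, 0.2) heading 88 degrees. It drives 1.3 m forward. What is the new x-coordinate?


x_new = x0 + d*cos(theta)
= 1.6 + 1.3*cos(88)
= 1.6 + 0.0454
= 1.6454


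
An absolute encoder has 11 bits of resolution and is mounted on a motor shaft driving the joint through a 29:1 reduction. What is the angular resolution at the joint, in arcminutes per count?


counts = 2^11 = 2048
effective counts at joint = 2048 * 29 = 59392
resolution = 360*60 / 59392
= 0.3637 arcmin/count


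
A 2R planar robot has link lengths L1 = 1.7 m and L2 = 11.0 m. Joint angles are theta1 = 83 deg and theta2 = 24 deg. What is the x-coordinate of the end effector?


Convert angles to radians: theta1 = 1.4486, theta2 = 0.4189
x = L1*cos(theta1) + L2*cos(theta1+theta2)
x = 0.2072 + -3.2161
x = -3.0089


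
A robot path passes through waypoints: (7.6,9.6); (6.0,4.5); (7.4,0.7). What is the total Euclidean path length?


Segment lengths:
  seg1 = sqrt((-1.6)^2 + (-5.1)^2) = 5.3451
  seg2 = sqrt((1.4)^2 + (-3.8)^2) = 4.0497
Total = 9.3948


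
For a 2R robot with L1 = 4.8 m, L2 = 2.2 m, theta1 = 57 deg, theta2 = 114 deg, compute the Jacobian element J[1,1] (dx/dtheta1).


J[1,1] = -L1*sin(t1) - L2*sin(t1+t2)
= -4.8*sin(57) - 2.2*sin(171)
= -4.3698


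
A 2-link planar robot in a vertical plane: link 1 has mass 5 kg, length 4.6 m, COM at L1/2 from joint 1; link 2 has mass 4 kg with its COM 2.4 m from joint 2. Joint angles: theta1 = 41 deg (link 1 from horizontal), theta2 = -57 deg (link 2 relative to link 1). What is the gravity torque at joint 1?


Horizontal distance from joint 1 to link-1 COM:
  x_c1 = (L1/2)*cos(t1) = 2.3 * 0.7547 = 1.7358 m
Horizontal distance from joint 1 to link-2 COM:
  x_c2 = L1*cos(t1) + Lc2*cos(t1+t2)
       = 4.6*0.7547 + 2.4*0.9613 = 5.7787 m
tau1 = m1*g*x_c1 + m2*g*x_c2
     = 5*9.81*1.7358 + 4*9.81*5.7787
     = 85.1426 + 226.7559
     = 311.8984 Nm


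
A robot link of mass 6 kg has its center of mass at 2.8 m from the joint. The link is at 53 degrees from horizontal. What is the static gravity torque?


tau = m*g*L*cos(angle)
= 6 * 9.81 * 2.8 * cos(53 deg)
= 6 * 9.81 * 2.8 * 0.6018
= 99.1839 Nm


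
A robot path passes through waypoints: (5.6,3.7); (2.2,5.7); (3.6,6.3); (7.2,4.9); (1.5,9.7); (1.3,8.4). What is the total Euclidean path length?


Segment lengths:
  seg1 = sqrt((-3.4)^2 + (2.0)^2) = 3.9446
  seg2 = sqrt((1.4)^2 + (0.6)^2) = 1.5232
  seg3 = sqrt((3.6)^2 + (-1.4)^2) = 3.8626
  seg4 = sqrt((-5.7)^2 + (4.8)^2) = 7.4518
  seg5 = sqrt((-0.2)^2 + (-1.3)^2) = 1.3153
Total = 18.0976


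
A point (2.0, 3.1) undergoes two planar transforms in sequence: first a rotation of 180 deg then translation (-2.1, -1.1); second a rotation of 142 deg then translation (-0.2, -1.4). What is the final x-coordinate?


After transform 1:
x1 = cos(180)*2.0 - sin(180)*3.1 + -2.1 = -4.1
y1 = sin(180)*2.0 + cos(180)*3.1 + -1.1 = -4.2
After transform 2:
x2 = cos(142)*-4.1 - sin(142)*-4.2 + -0.2
= 5.6166


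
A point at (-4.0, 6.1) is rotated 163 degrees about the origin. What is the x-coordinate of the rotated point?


x' = x*cos(theta) - y*sin(theta)
cos(163 deg) = -0.9563, sin(163 deg) = 0.2924
x' = -4.0 * -0.9563 - 6.1 * 0.2924
= 3.8252 - 1.7835
= 2.0418


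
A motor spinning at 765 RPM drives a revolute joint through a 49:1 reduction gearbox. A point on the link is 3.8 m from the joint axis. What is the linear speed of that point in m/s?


omega_motor = 765 * 2*pi/60 = 80.1106 rad/s
omega_joint = omega_motor / 49 = 1.6349 rad/s
v = omega_joint * r = 1.6349 * 3.8
= 6.2127 m/s


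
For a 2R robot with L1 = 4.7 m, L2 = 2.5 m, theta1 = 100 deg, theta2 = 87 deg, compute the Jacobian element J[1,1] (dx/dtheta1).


J[1,1] = -L1*sin(t1) - L2*sin(t1+t2)
= -4.7*sin(100) - 2.5*sin(187)
= -4.3239


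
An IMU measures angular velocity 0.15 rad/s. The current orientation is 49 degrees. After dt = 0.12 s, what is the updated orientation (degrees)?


delta_theta = w * dt = 0.15 * 0.12 = 0.018 rad
= 1.0313 deg
theta_new = 49 + 1.0313 = 50.0313 deg


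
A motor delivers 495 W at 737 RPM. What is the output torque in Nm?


omega = 737 * 2*pi/60 = 77.1785 rad/s
tau = P / omega = 495 / 77.1785
= 6.4137 Nm


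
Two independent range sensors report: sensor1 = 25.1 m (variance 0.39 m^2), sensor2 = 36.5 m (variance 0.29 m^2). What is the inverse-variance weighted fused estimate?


w1 = (1/var1) / (1/var1 + 1/var2)
   = 2.5641 / (2.5641 + 3.4483) = 0.4265
w2 = 1 - w1 = 0.5735
fused = w1*s1 + w2*s2 = 10.7044 + 20.9338
= 31.6382 m


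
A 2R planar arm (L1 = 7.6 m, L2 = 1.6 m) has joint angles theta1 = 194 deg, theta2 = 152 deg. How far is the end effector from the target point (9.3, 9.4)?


End effector via forward kinematics:
x = L1*cos(t1) + L2*cos(t1+t2) = -5.8218
y = L1*sin(t1) + L2*sin(t1+t2) = -2.2257
Distance to target:
d = sqrt((9.3 - -5.8218)^2 + (9.4 - -2.2257)^2)
= sqrt(228.6681 + 135.1565)
= 19.0742 m


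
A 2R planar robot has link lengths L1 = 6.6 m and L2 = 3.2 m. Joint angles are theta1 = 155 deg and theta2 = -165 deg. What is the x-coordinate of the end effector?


Convert angles to radians: theta1 = 2.7053, theta2 = -2.8798
x = L1*cos(theta1) + L2*cos(theta1+theta2)
x = -5.9816 + 3.1514
x = -2.8302


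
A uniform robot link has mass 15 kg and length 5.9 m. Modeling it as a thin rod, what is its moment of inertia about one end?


I = (1/3) * m * L^2
= (1/3) * 15 * 5.9^2
= 0.333333 * 15 * 34.81
= 174.05 kg*m^2


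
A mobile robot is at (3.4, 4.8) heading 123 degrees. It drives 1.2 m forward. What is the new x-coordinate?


x_new = x0 + d*cos(theta)
= 3.4 + 1.2*cos(123)
= 3.4 + -0.6536
= 2.7464


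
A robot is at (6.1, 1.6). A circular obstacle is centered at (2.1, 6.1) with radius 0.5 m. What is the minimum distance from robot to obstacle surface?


center_dist = sqrt((6.1-2.1)^2 + (1.6-6.1)^2)
= sqrt(16.0 + 20.25)
= 6.0208
min_dist = center_dist - radius = 6.0208 - 0.5 = 5.5208 m


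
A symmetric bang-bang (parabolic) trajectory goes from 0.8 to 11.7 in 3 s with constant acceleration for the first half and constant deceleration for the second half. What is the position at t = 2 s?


Symmetric rest-to-rest: each phase covers (pf-p0)/2 in time T/2. 0.5*a*(T/2)^2 = (pf-p0)/2 => a = 4*(pf-p0)/T^2
a = 4*(11.7-0.8)/3^2 = 4.8444
t = 2 is in the deceleration phase (t > T/2).
p = pf - 0.5*a*(T-t)^2 = 11.7 - 0.5*4.8444*1^2
= 9.2778


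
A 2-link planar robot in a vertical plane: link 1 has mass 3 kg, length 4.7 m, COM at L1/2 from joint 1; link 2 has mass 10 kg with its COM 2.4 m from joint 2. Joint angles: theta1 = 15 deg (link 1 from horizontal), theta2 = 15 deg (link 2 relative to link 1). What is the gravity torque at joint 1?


Horizontal distance from joint 1 to link-1 COM:
  x_c1 = (L1/2)*cos(t1) = 2.35 * 0.9659 = 2.2699 m
Horizontal distance from joint 1 to link-2 COM:
  x_c2 = L1*cos(t1) + Lc2*cos(t1+t2)
       = 4.7*0.9659 + 2.4*0.866 = 6.6183 m
tau1 = m1*g*x_c1 + m2*g*x_c2
     = 3*9.81*2.2699 + 10*9.81*6.6183
     = 66.8039 + 649.2564
     = 716.0604 Nm


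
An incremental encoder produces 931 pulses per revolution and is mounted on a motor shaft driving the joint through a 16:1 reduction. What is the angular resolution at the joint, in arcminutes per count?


counts per rev = 931
effective counts at joint = 931 * 16 = 14896
resolution = 360*60 / 14896
= 1.4501 arcmin/count


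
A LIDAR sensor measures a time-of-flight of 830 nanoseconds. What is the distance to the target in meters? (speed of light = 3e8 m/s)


tof = 830 ns = 8.3e-07 s
dist = c * tof / 2
= 3e8 * 8.3e-07 / 2
= 124.5 m


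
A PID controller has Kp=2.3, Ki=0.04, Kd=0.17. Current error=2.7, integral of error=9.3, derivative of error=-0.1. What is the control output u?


u = Kp*e + Ki*int(e) + Kd*de/dt
= 2.3*2.7 + 0.04*9.3 + 0.17*(-0.1)
= 6.21 + 0.372 + -0.017
= 6.565


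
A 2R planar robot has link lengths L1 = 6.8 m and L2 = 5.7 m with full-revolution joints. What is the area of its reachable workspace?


r_max = L1 + L2 = 12.5 m
r_min = |L1 - L2| = 1.1 m
Area = pi*(r_max^2 - r_min^2)
= pi*(156.25 - 1.21)
= pi * 155.04
= 487.0725 m^2


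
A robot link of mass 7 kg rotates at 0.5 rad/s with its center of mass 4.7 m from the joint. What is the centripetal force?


F = m * omega^2 * r
= 7 * 0.5^2 * 4.7
= 7 * 0.25 * 4.7
= 8.225 N


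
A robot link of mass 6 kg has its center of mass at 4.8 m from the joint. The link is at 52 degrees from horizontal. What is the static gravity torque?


tau = m*g*L*cos(angle)
= 6 * 9.81 * 4.8 * cos(52 deg)
= 6 * 9.81 * 4.8 * 0.6157
= 173.9416 Nm


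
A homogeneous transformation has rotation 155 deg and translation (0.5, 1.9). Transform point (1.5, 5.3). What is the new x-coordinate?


x' = cos(theta)*px - sin(theta)*py + tx
= -0.9063*1.5 - 0.4226*5.3 + 0.5
= -3.0993


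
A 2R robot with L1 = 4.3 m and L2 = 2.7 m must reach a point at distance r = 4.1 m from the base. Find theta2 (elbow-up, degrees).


cos(theta2) = (r^2 - L1^2 - L2^2) / (2*L1*L2)
cos(theta2) = (16.81 - 18.49 - 7.29) / 23.22
cos(theta2) = -0.386305
theta2 = 112.7248 degrees


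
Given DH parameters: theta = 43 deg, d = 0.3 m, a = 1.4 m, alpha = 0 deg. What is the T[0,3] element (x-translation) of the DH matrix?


T[0,3] = a * cos(theta)
= 1.4 * cos(43 deg)
= 1.4 * 0.7314
= 1.0239


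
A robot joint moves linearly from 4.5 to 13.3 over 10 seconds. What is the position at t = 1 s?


s = t/T = 1/10 = 0.1
p(t) = p0 + (pf-p0)*s
= 4.5 + (13.3 - 4.5) * 0.1
= 5.38


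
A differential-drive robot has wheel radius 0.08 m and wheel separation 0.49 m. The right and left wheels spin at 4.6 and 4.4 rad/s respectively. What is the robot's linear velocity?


vR = r*wR = 0.08*4.6 = 0.368 m/s
vL = r*wL = 0.08*4.4 = 0.352 m/s
v = (vR+vL)/2 = 0.36 m/s
omega = (vR-vL)/L = 0.0327 rad/s
linear velocity = 0.36 m/s


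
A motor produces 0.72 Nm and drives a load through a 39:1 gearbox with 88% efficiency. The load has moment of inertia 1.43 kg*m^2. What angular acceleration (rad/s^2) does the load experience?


tau_out = tau_motor * N * eta
= 0.72 * 39 * 0.88 = 24.7104 Nm
alpha = tau_out / I = 24.7104 / 1.43
= 17.28 rad/s^2


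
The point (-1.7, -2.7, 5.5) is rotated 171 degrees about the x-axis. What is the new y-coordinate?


Rotation about x-axis: y' = y*cos(theta) - z*sin(theta)
= -2.7 * -0.9877 - 5.5 * 0.1564
= 1.8064


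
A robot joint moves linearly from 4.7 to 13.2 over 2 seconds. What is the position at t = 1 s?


s = t/T = 1/2 = 0.5
p(t) = p0 + (pf-p0)*s
= 4.7 + (13.2 - 4.7) * 0.5
= 8.95


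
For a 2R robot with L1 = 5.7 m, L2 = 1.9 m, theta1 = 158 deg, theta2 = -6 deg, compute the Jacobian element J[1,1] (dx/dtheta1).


J[1,1] = -L1*sin(t1) - L2*sin(t1+t2)
= -5.7*sin(158) - 1.9*sin(152)
= -3.0273


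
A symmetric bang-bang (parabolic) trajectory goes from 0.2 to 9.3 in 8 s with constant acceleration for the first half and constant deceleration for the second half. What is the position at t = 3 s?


Symmetric rest-to-rest: each phase covers (pf-p0)/2 in time T/2. 0.5*a*(T/2)^2 = (pf-p0)/2 => a = 4*(pf-p0)/T^2
a = 4*(9.3-0.2)/8^2 = 0.5688
t = 3 is in the acceleration phase (t <= T/2).
p = p0 + 0.5*a*t^2 = 0.2 + 0.5*0.5688*3^2
= 2.7594


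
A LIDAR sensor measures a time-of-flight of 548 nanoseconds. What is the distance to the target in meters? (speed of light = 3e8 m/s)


tof = 548 ns = 5.48e-07 s
dist = c * tof / 2
= 3e8 * 5.48e-07 / 2
= 82.2 m


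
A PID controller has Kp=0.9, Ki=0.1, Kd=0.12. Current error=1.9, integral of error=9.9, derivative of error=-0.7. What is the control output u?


u = Kp*e + Ki*int(e) + Kd*de/dt
= 0.9*1.9 + 0.1*9.9 + 0.12*(-0.7)
= 1.71 + 0.99 + -0.084
= 2.616


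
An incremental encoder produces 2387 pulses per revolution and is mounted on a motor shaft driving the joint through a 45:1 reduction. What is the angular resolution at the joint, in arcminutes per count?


counts per rev = 2387
effective counts at joint = 2387 * 45 = 107415
resolution = 360*60 / 107415
= 0.2011 arcmin/count


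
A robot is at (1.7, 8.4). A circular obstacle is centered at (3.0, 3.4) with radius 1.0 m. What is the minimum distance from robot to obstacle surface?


center_dist = sqrt((1.7-3.0)^2 + (8.4-3.4)^2)
= sqrt(1.69 + 25.0)
= 5.1662
min_dist = center_dist - radius = 5.1662 - 1.0 = 4.1662 m


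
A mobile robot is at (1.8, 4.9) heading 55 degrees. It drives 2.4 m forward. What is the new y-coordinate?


y_new = y0 + d*sin(theta)
= 4.9 + 2.4*sin(55)
= 4.9 + 1.966
= 6.866


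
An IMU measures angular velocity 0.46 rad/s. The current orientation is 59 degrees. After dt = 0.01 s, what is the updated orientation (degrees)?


delta_theta = w * dt = 0.46 * 0.01 = 0.0046 rad
= 0.2636 deg
theta_new = 59 + 0.2636 = 59.2636 deg


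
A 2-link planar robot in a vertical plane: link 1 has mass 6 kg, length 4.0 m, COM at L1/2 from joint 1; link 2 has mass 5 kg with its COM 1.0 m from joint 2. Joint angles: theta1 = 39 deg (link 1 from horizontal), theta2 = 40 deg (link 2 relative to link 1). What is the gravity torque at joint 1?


Horizontal distance from joint 1 to link-1 COM:
  x_c1 = (L1/2)*cos(t1) = 2.0 * 0.7771 = 1.5543 m
Horizontal distance from joint 1 to link-2 COM:
  x_c2 = L1*cos(t1) + Lc2*cos(t1+t2)
       = 4.0*0.7771 + 1.0*0.1908 = 3.2994 m
tau1 = m1*g*x_c1 + m2*g*x_c2
     = 6*9.81*1.5543 + 5*9.81*3.2994
     = 91.4856 + 161.8352
     = 253.3208 Nm


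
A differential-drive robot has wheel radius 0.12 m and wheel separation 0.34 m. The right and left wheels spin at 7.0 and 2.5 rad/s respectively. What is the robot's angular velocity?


vR = r*wR = 0.12*7.0 = 0.84 m/s
vL = r*wL = 0.12*2.5 = 0.3 m/s
v = (vR+vL)/2 = 0.57 m/s
omega = (vR-vL)/L = 1.5882 rad/s
angular velocity = 1.5882 rad/s


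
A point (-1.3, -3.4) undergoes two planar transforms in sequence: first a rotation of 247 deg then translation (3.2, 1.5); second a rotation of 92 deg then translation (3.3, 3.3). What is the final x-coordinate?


After transform 1:
x1 = cos(247)*-1.3 - sin(247)*-3.4 + 3.2 = 0.5782
y1 = sin(247)*-1.3 + cos(247)*-3.4 + 1.5 = 4.0251
After transform 2:
x2 = cos(92)*0.5782 - sin(92)*4.0251 + 3.3
= -0.7429


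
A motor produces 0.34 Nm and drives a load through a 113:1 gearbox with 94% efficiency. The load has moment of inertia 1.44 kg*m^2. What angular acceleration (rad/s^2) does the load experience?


tau_out = tau_motor * N * eta
= 0.34 * 113 * 0.94 = 36.1148 Nm
alpha = tau_out / I = 36.1148 / 1.44
= 25.0797 rad/s^2


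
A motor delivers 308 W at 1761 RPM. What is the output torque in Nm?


omega = 1761 * 2*pi/60 = 184.4115 rad/s
tau = P / omega = 308 / 184.4115
= 1.6702 Nm


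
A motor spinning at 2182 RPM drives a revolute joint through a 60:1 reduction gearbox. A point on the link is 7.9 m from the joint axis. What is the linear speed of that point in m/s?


omega_motor = 2182 * 2*pi/60 = 228.4985 rad/s
omega_joint = omega_motor / 60 = 3.8083 rad/s
v = omega_joint * r = 3.8083 * 7.9
= 30.0856 m/s


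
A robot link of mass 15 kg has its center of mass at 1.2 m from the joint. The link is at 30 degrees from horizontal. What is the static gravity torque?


tau = m*g*L*cos(angle)
= 15 * 9.81 * 1.2 * cos(30 deg)
= 15 * 9.81 * 1.2 * 0.866
= 152.9228 Nm


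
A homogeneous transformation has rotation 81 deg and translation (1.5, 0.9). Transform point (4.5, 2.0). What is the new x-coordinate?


x' = cos(theta)*px - sin(theta)*py + tx
= 0.1564*4.5 - 0.9877*2.0 + 1.5
= 0.2286


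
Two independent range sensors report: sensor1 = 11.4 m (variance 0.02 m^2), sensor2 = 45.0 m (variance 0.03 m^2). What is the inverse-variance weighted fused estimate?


w1 = (1/var1) / (1/var1 + 1/var2)
   = 50.0 / (50.0 + 33.3333) = 0.6
w2 = 1 - w1 = 0.4
fused = w1*s1 + w2*s2 = 6.84 + 18.0
= 24.84 m


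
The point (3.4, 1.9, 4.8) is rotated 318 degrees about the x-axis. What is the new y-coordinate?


Rotation about x-axis: y' = y*cos(theta) - z*sin(theta)
= 1.9 * 0.7431 - 4.8 * -0.6691
= 4.6238


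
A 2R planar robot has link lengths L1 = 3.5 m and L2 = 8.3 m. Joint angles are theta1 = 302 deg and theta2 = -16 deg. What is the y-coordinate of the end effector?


Convert angles to radians: theta1 = 5.2709, theta2 = -0.2793
y = L1*sin(theta1) + L2*sin(theta1+theta2)
y = -2.9682 + -7.9785
y = -10.9466


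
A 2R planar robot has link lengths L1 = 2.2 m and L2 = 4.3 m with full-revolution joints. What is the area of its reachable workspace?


r_max = L1 + L2 = 6.5 m
r_min = |L1 - L2| = 2.1 m
Area = pi*(r_max^2 - r_min^2)
= pi*(42.25 - 4.41)
= pi * 37.84
= 118.8779 m^2


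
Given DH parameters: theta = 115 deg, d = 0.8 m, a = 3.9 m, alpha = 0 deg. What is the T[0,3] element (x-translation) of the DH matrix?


T[0,3] = a * cos(theta)
= 3.9 * cos(115 deg)
= 3.9 * -0.4226
= -1.6482


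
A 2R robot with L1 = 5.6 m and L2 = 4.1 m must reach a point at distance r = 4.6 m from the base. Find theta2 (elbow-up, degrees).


cos(theta2) = (r^2 - L1^2 - L2^2) / (2*L1*L2)
cos(theta2) = (21.16 - 31.36 - 16.81) / 45.92
cos(theta2) = -0.588197
theta2 = 126.0292 degrees


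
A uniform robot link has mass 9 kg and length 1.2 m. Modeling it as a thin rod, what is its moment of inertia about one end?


I = (1/3) * m * L^2
= (1/3) * 9 * 1.2^2
= 0.333333 * 9 * 1.44
= 4.32 kg*m^2


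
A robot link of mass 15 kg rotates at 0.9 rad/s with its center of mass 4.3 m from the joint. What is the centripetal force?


F = m * omega^2 * r
= 15 * 0.9^2 * 4.3
= 15 * 0.81 * 4.3
= 52.245 N


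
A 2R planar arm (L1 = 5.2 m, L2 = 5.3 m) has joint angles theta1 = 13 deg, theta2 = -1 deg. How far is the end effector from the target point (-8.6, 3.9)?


End effector via forward kinematics:
x = L1*cos(t1) + L2*cos(t1+t2) = 10.2509
y = L1*sin(t1) + L2*sin(t1+t2) = 2.2717
Distance to target:
d = sqrt((-8.6 - 10.2509)^2 + (3.9 - 2.2717)^2)
= sqrt(355.3567 + 2.6514)
= 18.9211 m


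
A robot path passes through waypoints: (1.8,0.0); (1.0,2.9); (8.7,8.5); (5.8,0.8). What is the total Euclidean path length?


Segment lengths:
  seg1 = sqrt((-0.8)^2 + (2.9)^2) = 3.0083
  seg2 = sqrt((7.7)^2 + (5.6)^2) = 9.521
  seg3 = sqrt((-2.9)^2 + (-7.7)^2) = 8.228
Total = 20.7574


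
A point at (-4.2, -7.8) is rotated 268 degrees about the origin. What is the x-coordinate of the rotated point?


x' = x*cos(theta) - y*sin(theta)
cos(268 deg) = -0.0349, sin(268 deg) = -0.9994
x' = -4.2 * -0.0349 - -7.8 * -0.9994
= 0.1466 - 7.7952
= -7.6487


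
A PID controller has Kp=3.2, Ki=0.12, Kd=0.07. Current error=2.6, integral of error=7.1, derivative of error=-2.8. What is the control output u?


u = Kp*e + Ki*int(e) + Kd*de/dt
= 3.2*2.6 + 0.12*7.1 + 0.07*(-2.8)
= 8.32 + 0.852 + -0.196
= 8.976


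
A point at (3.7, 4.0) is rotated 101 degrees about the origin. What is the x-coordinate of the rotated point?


x' = x*cos(theta) - y*sin(theta)
cos(101 deg) = -0.1908, sin(101 deg) = 0.9816
x' = 3.7 * -0.1908 - 4.0 * 0.9816
= -0.706 - 3.9265
= -4.6325


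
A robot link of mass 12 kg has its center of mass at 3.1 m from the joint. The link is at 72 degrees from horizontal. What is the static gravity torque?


tau = m*g*L*cos(angle)
= 12 * 9.81 * 3.1 * cos(72 deg)
= 12 * 9.81 * 3.1 * 0.309
= 112.7702 Nm


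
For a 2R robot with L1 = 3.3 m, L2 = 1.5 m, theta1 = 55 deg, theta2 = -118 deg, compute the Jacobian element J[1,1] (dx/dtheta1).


J[1,1] = -L1*sin(t1) - L2*sin(t1+t2)
= -3.3*sin(55) - 1.5*sin(-63)
= -1.3667


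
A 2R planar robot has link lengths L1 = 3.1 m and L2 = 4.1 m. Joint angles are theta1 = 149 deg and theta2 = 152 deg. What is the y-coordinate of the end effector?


Convert angles to radians: theta1 = 2.6005, theta2 = 2.6529
y = L1*sin(theta1) + L2*sin(theta1+theta2)
y = 1.5966 + -3.5144
y = -1.9178


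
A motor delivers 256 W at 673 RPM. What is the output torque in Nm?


omega = 673 * 2*pi/60 = 70.4764 rad/s
tau = P / omega = 256 / 70.4764
= 3.6324 Nm


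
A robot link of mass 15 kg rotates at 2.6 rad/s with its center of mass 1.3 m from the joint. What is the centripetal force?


F = m * omega^2 * r
= 15 * 2.6^2 * 1.3
= 15 * 6.76 * 1.3
= 131.82 N


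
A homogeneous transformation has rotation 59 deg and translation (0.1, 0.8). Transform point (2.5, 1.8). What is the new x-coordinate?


x' = cos(theta)*px - sin(theta)*py + tx
= 0.515*2.5 - 0.8572*1.8 + 0.1
= -0.1553


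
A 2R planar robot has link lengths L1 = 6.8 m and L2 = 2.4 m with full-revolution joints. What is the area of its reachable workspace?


r_max = L1 + L2 = 9.2 m
r_min = |L1 - L2| = 4.4 m
Area = pi*(r_max^2 - r_min^2)
= pi*(84.64 - 19.36)
= pi * 65.28
= 205.0832 m^2


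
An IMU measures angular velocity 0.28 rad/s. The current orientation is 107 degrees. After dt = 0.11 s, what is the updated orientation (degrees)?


delta_theta = w * dt = 0.28 * 0.11 = 0.0308 rad
= 1.7647 deg
theta_new = 107 + 1.7647 = 108.7647 deg


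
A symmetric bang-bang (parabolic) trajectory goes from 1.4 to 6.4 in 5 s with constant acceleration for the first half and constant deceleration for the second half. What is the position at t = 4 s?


Symmetric rest-to-rest: each phase covers (pf-p0)/2 in time T/2. 0.5*a*(T/2)^2 = (pf-p0)/2 => a = 4*(pf-p0)/T^2
a = 4*(6.4-1.4)/5^2 = 0.8
t = 4 is in the deceleration phase (t > T/2).
p = pf - 0.5*a*(T-t)^2 = 6.4 - 0.5*0.8*1^2
= 6.0


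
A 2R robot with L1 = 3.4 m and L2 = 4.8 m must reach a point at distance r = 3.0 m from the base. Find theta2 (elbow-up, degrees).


cos(theta2) = (r^2 - L1^2 - L2^2) / (2*L1*L2)
cos(theta2) = (9.0 - 11.56 - 23.04) / 32.64
cos(theta2) = -0.784314
theta2 = 141.6573 degrees


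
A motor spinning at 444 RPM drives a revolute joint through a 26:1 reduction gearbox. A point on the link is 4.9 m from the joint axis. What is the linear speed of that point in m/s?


omega_motor = 444 * 2*pi/60 = 46.4956 rad/s
omega_joint = omega_motor / 26 = 1.7883 rad/s
v = omega_joint * r = 1.7883 * 4.9
= 8.7626 m/s


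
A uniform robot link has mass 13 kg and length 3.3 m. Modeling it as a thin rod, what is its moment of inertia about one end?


I = (1/3) * m * L^2
= (1/3) * 13 * 3.3^2
= 0.333333 * 13 * 10.89
= 47.19 kg*m^2


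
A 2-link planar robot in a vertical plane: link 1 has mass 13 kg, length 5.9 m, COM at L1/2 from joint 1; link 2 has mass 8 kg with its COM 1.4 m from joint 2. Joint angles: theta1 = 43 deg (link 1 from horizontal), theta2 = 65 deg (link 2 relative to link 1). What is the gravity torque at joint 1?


Horizontal distance from joint 1 to link-1 COM:
  x_c1 = (L1/2)*cos(t1) = 2.95 * 0.7314 = 2.1575 m
Horizontal distance from joint 1 to link-2 COM:
  x_c2 = L1*cos(t1) + Lc2*cos(t1+t2)
       = 5.9*0.7314 + 1.4*-0.309 = 3.8824 m
tau1 = m1*g*x_c1 + m2*g*x_c2
     = 13*9.81*2.1575 + 8*9.81*3.8824
     = 275.1451 + 304.6879
     = 579.833 Nm
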